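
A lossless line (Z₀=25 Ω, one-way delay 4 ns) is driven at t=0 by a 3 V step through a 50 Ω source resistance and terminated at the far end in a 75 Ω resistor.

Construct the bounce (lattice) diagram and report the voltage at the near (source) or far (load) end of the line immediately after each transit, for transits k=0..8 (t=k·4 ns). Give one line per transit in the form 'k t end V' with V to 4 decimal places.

0 0 source 1.0000
1 4 load 1.5000
2 8 source 1.6667
3 12 load 1.7500
4 16 source 1.7778
5 20 load 1.7917
6 24 source 1.7963
7 28 load 1.7986
8 32 source 1.7994

Γ_L=0.500000, Γ_S=0.333333; launch V₁=3·25/75=1.000000
k=0 src: V=1.0000
k=1 load: inc=1.000000, refl=1.000000·0.500000=0.5000; V=0.000000+1.000000+0.500000=1.5000
k=2 src: inc=0.500000, refl=0.500000·0.333333=0.1667; V=1.000000+0.500000+0.166667=1.6667
k=3 load: inc=0.166667, refl=0.166667·0.500000=0.0833; V=1.500000+0.166667+0.083333=1.7500
k=4 src: inc=0.083333, refl=0.083333·0.333333=0.0278; V=1.666667+0.083333+0.027778=1.7778
k=5 load: inc=0.027778, refl=0.027778·0.500000=0.0139; V=1.750000+0.027778+0.013889=1.7917
k=6 src: inc=0.013889, refl=0.013889·0.333333=0.0046; V=1.777778+0.013889+0.004630=1.7963
k=7 load: inc=0.004630, refl=0.004630·0.500000=0.0023; V=1.791667+0.004630+0.002315=1.7986
k=8 src: inc=0.002315, refl=0.002315·0.333333=0.0008; V=1.796296+0.002315+0.000772=1.7994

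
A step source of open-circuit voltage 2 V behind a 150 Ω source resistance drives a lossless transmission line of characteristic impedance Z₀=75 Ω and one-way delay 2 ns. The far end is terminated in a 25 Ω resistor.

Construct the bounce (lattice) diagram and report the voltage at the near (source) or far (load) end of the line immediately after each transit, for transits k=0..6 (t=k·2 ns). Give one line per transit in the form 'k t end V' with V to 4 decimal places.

0 0 source 0.6667
1 2 load 0.3333
2 4 source 0.2222
3 6 load 0.2778
4 8 source 0.2963
5 10 load 0.2870
6 12 source 0.2840

Γ_L=-0.500000, Γ_S=0.333333; launch V₁=2·75/225=0.666667
k=0 src: V=0.6667
k=1 load: inc=0.666667, refl=0.666667·-0.500000=-0.3333; V=0.000000+0.666667+-0.333333=0.3333
k=2 src: inc=-0.333333, refl=-0.333333·0.333333=-0.1111; V=0.666667+-0.333333+-0.111111=0.2222
k=3 load: inc=-0.111111, refl=-0.111111·-0.500000=0.0556; V=0.333333+-0.111111+0.055556=0.2778
k=4 src: inc=0.055556, refl=0.055556·0.333333=0.0185; V=0.222222+0.055556+0.018519=0.2963
k=5 load: inc=0.018519, refl=0.018519·-0.500000=-0.0093; V=0.277778+0.018519+-0.009259=0.2870
k=6 src: inc=-0.009259, refl=-0.009259·0.333333=-0.0031; V=0.296296+-0.009259+-0.003086=0.2840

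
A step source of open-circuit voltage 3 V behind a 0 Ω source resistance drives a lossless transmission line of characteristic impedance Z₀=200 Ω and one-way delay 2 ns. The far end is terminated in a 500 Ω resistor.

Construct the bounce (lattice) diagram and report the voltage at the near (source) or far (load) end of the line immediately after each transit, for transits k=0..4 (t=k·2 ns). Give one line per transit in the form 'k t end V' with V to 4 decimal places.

Γ_L=0.428571, Γ_S=-1.000000; launch V₁=3·200/200=3.000000
k=0 src: V=3.0000
k=1 load: inc=3.000000, refl=3.000000·0.428571=1.2857; V=0.000000+3.000000+1.285714=4.2857
k=2 src: inc=1.285714, refl=1.285714·-1.000000=-1.2857; V=3.000000+1.285714+-1.285714=3.0000
k=3 load: inc=-1.285714, refl=-1.285714·0.428571=-0.5510; V=4.285714+-1.285714+-0.551020=2.4490
k=4 src: inc=-0.551020, refl=-0.551020·-1.000000=0.5510; V=3.000000+-0.551020+0.551020=3.0000

0 0 source 3.0000
1 2 load 4.2857
2 4 source 3.0000
3 6 load 2.4490
4 8 source 3.0000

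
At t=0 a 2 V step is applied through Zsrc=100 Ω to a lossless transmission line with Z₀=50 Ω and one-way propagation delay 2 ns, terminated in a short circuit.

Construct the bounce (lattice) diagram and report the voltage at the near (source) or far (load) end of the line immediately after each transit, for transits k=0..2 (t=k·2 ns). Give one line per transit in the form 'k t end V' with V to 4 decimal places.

0 0 source 0.6667
1 2 load 0.0000
2 4 source -0.2222

Γ_L=-1.000000, Γ_S=0.333333; launch V₁=2·50/150=0.666667
k=0 src: V=0.6667
k=1 load: inc=0.666667, refl=0.666667·-1.000000=-0.6667; V=0.000000+0.666667+-0.666667=0.0000
k=2 src: inc=-0.666667, refl=-0.666667·0.333333=-0.2222; V=0.666667+-0.666667+-0.222222=-0.2222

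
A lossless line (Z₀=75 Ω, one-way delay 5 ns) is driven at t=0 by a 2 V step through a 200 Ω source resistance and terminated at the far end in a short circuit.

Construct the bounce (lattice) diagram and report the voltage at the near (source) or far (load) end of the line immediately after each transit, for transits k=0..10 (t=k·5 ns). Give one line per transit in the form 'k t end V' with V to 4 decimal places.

0 0 source 0.5455
1 5 load 0.0000
2 10 source -0.2479
3 15 load 0.0000
4 20 source 0.1127
5 25 load 0.0000
6 30 source -0.0512
7 35 load 0.0000
8 40 source 0.0233
9 45 load 0.0000
10 50 source -0.0106

Γ_L=-1.000000, Γ_S=0.454545; launch V₁=2·75/275=0.545455
k=0 src: V=0.5455
k=1 load: inc=0.545455, refl=0.545455·-1.000000=-0.5455; V=0.000000+0.545455+-0.545455=0.0000
k=2 src: inc=-0.545455, refl=-0.545455·0.454545=-0.2479; V=0.545455+-0.545455+-0.247934=-0.2479
k=3 load: inc=-0.247934, refl=-0.247934·-1.000000=0.2479; V=0.000000+-0.247934+0.247934=0.0000
k=4 src: inc=0.247934, refl=0.247934·0.454545=0.1127; V=-0.247934+0.247934+0.112697=0.1127
k=5 load: inc=0.112697, refl=0.112697·-1.000000=-0.1127; V=0.000000+0.112697+-0.112697=0.0000
k=6 src: inc=-0.112697, refl=-0.112697·0.454545=-0.0512; V=0.112697+-0.112697+-0.051226=-0.0512
k=7 load: inc=-0.051226, refl=-0.051226·-1.000000=0.0512; V=0.000000+-0.051226+0.051226=0.0000
k=8 src: inc=0.051226, refl=0.051226·0.454545=0.0233; V=-0.051226+0.051226+0.023285=0.0233
k=9 load: inc=0.023285, refl=0.023285·-1.000000=-0.0233; V=0.000000+0.023285+-0.023285=0.0000
k=10 src: inc=-0.023285, refl=-0.023285·0.454545=-0.0106; V=0.023285+-0.023285+-0.010584=-0.0106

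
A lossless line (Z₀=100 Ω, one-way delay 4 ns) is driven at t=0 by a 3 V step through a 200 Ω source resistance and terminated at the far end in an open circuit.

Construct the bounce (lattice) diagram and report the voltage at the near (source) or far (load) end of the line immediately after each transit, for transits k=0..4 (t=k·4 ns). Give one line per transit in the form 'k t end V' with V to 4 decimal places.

Γ_L=1.000000, Γ_S=0.333333; launch V₁=3·100/300=1.000000
k=0 src: V=1.0000
k=1 load: inc=1.000000, refl=1.000000·1.000000=1.0000; V=0.000000+1.000000+1.000000=2.0000
k=2 src: inc=1.000000, refl=1.000000·0.333333=0.3333; V=1.000000+1.000000+0.333333=2.3333
k=3 load: inc=0.333333, refl=0.333333·1.000000=0.3333; V=2.000000+0.333333+0.333333=2.6667
k=4 src: inc=0.333333, refl=0.333333·0.333333=0.1111; V=2.333333+0.333333+0.111111=2.7778

0 0 source 1.0000
1 4 load 2.0000
2 8 source 2.3333
3 12 load 2.6667
4 16 source 2.7778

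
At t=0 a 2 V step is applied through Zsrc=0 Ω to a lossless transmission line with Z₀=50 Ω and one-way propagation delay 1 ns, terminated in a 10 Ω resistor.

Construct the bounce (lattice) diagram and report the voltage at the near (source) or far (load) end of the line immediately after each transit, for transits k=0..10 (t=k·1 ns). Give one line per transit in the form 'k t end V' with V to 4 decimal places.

Γ_L=-0.666667, Γ_S=-1.000000; launch V₁=2·50/50=2.000000
k=0 src: V=2.0000
k=1 load: inc=2.000000, refl=2.000000·-0.666667=-1.3333; V=0.000000+2.000000+-1.333333=0.6667
k=2 src: inc=-1.333333, refl=-1.333333·-1.000000=1.3333; V=2.000000+-1.333333+1.333333=2.0000
k=3 load: inc=1.333333, refl=1.333333·-0.666667=-0.8889; V=0.666667+1.333333+-0.888889=1.1111
k=4 src: inc=-0.888889, refl=-0.888889·-1.000000=0.8889; V=2.000000+-0.888889+0.888889=2.0000
k=5 load: inc=0.888889, refl=0.888889·-0.666667=-0.5926; V=1.111111+0.888889+-0.592593=1.4074
k=6 src: inc=-0.592593, refl=-0.592593·-1.000000=0.5926; V=2.000000+-0.592593+0.592593=2.0000
k=7 load: inc=0.592593, refl=0.592593·-0.666667=-0.3951; V=1.407407+0.592593+-0.395062=1.6049
k=8 src: inc=-0.395062, refl=-0.395062·-1.000000=0.3951; V=2.000000+-0.395062+0.395062=2.0000
k=9 load: inc=0.395062, refl=0.395062·-0.666667=-0.2634; V=1.604938+0.395062+-0.263374=1.7366
k=10 src: inc=-0.263374, refl=-0.263374·-1.000000=0.2634; V=2.000000+-0.263374+0.263374=2.0000

0 0 source 2.0000
1 1 load 0.6667
2 2 source 2.0000
3 3 load 1.1111
4 4 source 2.0000
5 5 load 1.4074
6 6 source 2.0000
7 7 load 1.6049
8 8 source 2.0000
9 9 load 1.7366
10 10 source 2.0000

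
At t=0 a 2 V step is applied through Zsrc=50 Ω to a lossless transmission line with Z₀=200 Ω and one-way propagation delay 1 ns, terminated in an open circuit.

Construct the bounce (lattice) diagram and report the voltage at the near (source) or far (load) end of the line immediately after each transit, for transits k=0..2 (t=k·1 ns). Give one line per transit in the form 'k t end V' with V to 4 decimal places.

Γ_L=1.000000, Γ_S=-0.600000; launch V₁=2·200/250=1.600000
k=0 src: V=1.6000
k=1 load: inc=1.600000, refl=1.600000·1.000000=1.6000; V=0.000000+1.600000+1.600000=3.2000
k=2 src: inc=1.600000, refl=1.600000·-0.600000=-0.9600; V=1.600000+1.600000+-0.960000=2.2400

0 0 source 1.6000
1 1 load 3.2000
2 2 source 2.2400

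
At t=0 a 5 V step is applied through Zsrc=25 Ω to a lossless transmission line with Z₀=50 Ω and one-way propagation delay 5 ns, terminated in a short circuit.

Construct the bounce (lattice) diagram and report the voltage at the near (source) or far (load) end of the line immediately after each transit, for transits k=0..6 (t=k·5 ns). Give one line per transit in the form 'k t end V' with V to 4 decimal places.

0 0 source 3.3333
1 5 load 0.0000
2 10 source 1.1111
3 15 load 0.0000
4 20 source 0.3704
5 25 load 0.0000
6 30 source 0.1235

Γ_L=-1.000000, Γ_S=-0.333333; launch V₁=5·50/75=3.333333
k=0 src: V=3.3333
k=1 load: inc=3.333333, refl=3.333333·-1.000000=-3.3333; V=0.000000+3.333333+-3.333333=0.0000
k=2 src: inc=-3.333333, refl=-3.333333·-0.333333=1.1111; V=3.333333+-3.333333+1.111111=1.1111
k=3 load: inc=1.111111, refl=1.111111·-1.000000=-1.1111; V=0.000000+1.111111+-1.111111=0.0000
k=4 src: inc=-1.111111, refl=-1.111111·-0.333333=0.3704; V=1.111111+-1.111111+0.370370=0.3704
k=5 load: inc=0.370370, refl=0.370370·-1.000000=-0.3704; V=0.000000+0.370370+-0.370370=0.0000
k=6 src: inc=-0.370370, refl=-0.370370·-0.333333=0.1235; V=0.370370+-0.370370+0.123457=0.1235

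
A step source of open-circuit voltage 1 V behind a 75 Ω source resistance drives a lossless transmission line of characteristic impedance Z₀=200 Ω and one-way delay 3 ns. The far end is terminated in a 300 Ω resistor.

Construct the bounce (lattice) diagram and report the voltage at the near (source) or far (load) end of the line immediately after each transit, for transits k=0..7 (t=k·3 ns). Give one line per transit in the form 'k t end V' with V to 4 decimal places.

0 0 source 0.7273
1 3 load 0.8727
2 6 source 0.8066
3 9 load 0.7934
4 12 source 0.7994
5 15 load 0.8006
6 18 source 0.8001
7 21 load 0.7999

Γ_L=0.200000, Γ_S=-0.454545; launch V₁=1·200/275=0.727273
k=0 src: V=0.7273
k=1 load: inc=0.727273, refl=0.727273·0.200000=0.1455; V=0.000000+0.727273+0.145455=0.8727
k=2 src: inc=0.145455, refl=0.145455·-0.454545=-0.0661; V=0.727273+0.145455+-0.066116=0.8066
k=3 load: inc=-0.066116, refl=-0.066116·0.200000=-0.0132; V=0.872727+-0.066116+-0.013223=0.7934
k=4 src: inc=-0.013223, refl=-0.013223·-0.454545=0.0060; V=0.806612+-0.013223+0.006011=0.7994
k=5 load: inc=0.006011, refl=0.006011·0.200000=0.0012; V=0.793388+0.006011+0.001202=0.8006
k=6 src: inc=0.001202, refl=0.001202·-0.454545=-0.0005; V=0.799399+0.001202+-0.000546=0.8001
k=7 load: inc=-0.000546, refl=-0.000546·0.200000=-0.0001; V=0.800601+-0.000546+-0.000109=0.7999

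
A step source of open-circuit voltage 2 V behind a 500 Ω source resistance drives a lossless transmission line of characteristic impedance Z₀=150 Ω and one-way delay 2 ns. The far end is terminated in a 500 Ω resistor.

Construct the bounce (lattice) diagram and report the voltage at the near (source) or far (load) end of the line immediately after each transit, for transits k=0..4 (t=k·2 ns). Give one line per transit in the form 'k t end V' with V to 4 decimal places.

Γ_L=0.538462, Γ_S=0.538462; launch V₁=2·150/650=0.461538
k=0 src: V=0.4615
k=1 load: inc=0.461538, refl=0.461538·0.538462=0.2485; V=0.000000+0.461538+0.248521=0.7101
k=2 src: inc=0.248521, refl=0.248521·0.538462=0.1338; V=0.461538+0.248521+0.133819=0.8439
k=3 load: inc=0.133819, refl=0.133819·0.538462=0.0721; V=0.710059+0.133819+0.072056=0.9159
k=4 src: inc=0.072056, refl=0.072056·0.538462=0.0388; V=0.843878+0.072056+0.038800=0.9547

0 0 source 0.4615
1 2 load 0.7101
2 4 source 0.8439
3 6 load 0.9159
4 8 source 0.9547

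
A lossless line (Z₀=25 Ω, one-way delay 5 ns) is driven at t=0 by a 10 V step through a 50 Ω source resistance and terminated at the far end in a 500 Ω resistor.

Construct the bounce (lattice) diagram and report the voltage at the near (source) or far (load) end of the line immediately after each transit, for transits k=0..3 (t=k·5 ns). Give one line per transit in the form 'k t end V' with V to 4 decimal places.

0 0 source 3.3333
1 5 load 6.3492
2 10 source 7.3545
3 15 load 8.2640

Γ_L=0.904762, Γ_S=0.333333; launch V₁=10·25/75=3.333333
k=0 src: V=3.3333
k=1 load: inc=3.333333, refl=3.333333·0.904762=3.0159; V=0.000000+3.333333+3.015873=6.3492
k=2 src: inc=3.015873, refl=3.015873·0.333333=1.0053; V=3.333333+3.015873+1.005291=7.3545
k=3 load: inc=1.005291, refl=1.005291·0.904762=0.9095; V=6.349206+1.005291+0.909549=8.2640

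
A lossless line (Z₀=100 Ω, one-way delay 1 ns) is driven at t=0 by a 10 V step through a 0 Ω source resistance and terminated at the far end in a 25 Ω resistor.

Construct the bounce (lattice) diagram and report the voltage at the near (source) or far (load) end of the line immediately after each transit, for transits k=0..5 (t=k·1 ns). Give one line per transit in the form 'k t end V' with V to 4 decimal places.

0 0 source 10.0000
1 1 load 4.0000
2 2 source 10.0000
3 3 load 6.4000
4 4 source 10.0000
5 5 load 7.8400

Γ_L=-0.600000, Γ_S=-1.000000; launch V₁=10·100/100=10.000000
k=0 src: V=10.0000
k=1 load: inc=10.000000, refl=10.000000·-0.600000=-6.0000; V=0.000000+10.000000+-6.000000=4.0000
k=2 src: inc=-6.000000, refl=-6.000000·-1.000000=6.0000; V=10.000000+-6.000000+6.000000=10.0000
k=3 load: inc=6.000000, refl=6.000000·-0.600000=-3.6000; V=4.000000+6.000000+-3.600000=6.4000
k=4 src: inc=-3.600000, refl=-3.600000·-1.000000=3.6000; V=10.000000+-3.600000+3.600000=10.0000
k=5 load: inc=3.600000, refl=3.600000·-0.600000=-2.1600; V=6.400000+3.600000+-2.160000=7.8400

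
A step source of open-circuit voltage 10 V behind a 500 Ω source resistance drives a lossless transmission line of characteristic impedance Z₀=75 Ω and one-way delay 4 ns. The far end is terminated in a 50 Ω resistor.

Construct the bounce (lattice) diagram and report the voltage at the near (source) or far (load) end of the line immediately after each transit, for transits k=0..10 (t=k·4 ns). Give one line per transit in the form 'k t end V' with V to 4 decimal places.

Γ_L=-0.200000, Γ_S=0.739130; launch V₁=10·75/575=1.304348
k=0 src: V=1.3043
k=1 load: inc=1.304348, refl=1.304348·-0.200000=-0.2609; V=0.000000+1.304348+-0.260870=1.0435
k=2 src: inc=-0.260870, refl=-0.260870·0.739130=-0.1928; V=1.304348+-0.260870+-0.192817=0.8507
k=3 load: inc=-0.192817, refl=-0.192817·-0.200000=0.0386; V=1.043478+-0.192817+0.038563=0.8892
k=4 src: inc=0.038563, refl=0.038563·0.739130=0.0285; V=0.850662+0.038563+0.028503=0.9177
k=5 load: inc=0.028503, refl=0.028503·-0.200000=-0.0057; V=0.889225+0.028503+-0.005701=0.9120
k=6 src: inc=-0.005701, refl=-0.005701·0.739130=-0.0042; V=0.917728+-0.005701+-0.004214=0.9078
k=7 load: inc=-0.004214, refl=-0.004214·-0.200000=0.0008; V=0.912028+-0.004214+0.000843=0.9087
k=8 src: inc=0.000843, refl=0.000843·0.739130=0.0006; V=0.907814+0.000843+0.000623=0.9093
k=9 load: inc=0.000623, refl=0.000623·-0.200000=-0.0001; V=0.908657+0.000623+-0.000125=0.9092
k=10 src: inc=-0.000125, refl=-0.000125·0.739130=-0.0001; V=0.909280+-0.000125+-0.000092=0.9091

0 0 source 1.3043
1 4 load 1.0435
2 8 source 0.8507
3 12 load 0.8892
4 16 source 0.9177
5 20 load 0.9120
6 24 source 0.9078
7 28 load 0.9087
8 32 source 0.9093
9 36 load 0.9092
10 40 source 0.9091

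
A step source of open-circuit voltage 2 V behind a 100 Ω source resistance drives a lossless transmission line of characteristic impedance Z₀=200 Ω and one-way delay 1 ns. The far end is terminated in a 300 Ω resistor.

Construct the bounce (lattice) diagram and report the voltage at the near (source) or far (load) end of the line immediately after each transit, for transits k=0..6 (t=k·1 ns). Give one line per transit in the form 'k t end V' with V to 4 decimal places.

0 0 source 1.3333
1 1 load 1.6000
2 2 source 1.5111
3 3 load 1.4933
4 4 source 1.4993
5 5 load 1.5004
6 6 source 1.5000

Γ_L=0.200000, Γ_S=-0.333333; launch V₁=2·200/300=1.333333
k=0 src: V=1.3333
k=1 load: inc=1.333333, refl=1.333333·0.200000=0.2667; V=0.000000+1.333333+0.266667=1.6000
k=2 src: inc=0.266667, refl=0.266667·-0.333333=-0.0889; V=1.333333+0.266667+-0.088889=1.5111
k=3 load: inc=-0.088889, refl=-0.088889·0.200000=-0.0178; V=1.600000+-0.088889+-0.017778=1.4933
k=4 src: inc=-0.017778, refl=-0.017778·-0.333333=0.0059; V=1.511111+-0.017778+0.005926=1.4993
k=5 load: inc=0.005926, refl=0.005926·0.200000=0.0012; V=1.493333+0.005926+0.001185=1.5004
k=6 src: inc=0.001185, refl=0.001185·-0.333333=-0.0004; V=1.499259+0.001185+-0.000395=1.5000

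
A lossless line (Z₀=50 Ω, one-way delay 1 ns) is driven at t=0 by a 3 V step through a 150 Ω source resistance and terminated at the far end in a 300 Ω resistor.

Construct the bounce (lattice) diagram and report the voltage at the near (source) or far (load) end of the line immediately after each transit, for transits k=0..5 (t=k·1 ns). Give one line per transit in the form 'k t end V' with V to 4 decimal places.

Γ_L=0.714286, Γ_S=0.500000; launch V₁=3·50/200=0.750000
k=0 src: V=0.7500
k=1 load: inc=0.750000, refl=0.750000·0.714286=0.5357; V=0.000000+0.750000+0.535714=1.2857
k=2 src: inc=0.535714, refl=0.535714·0.500000=0.2679; V=0.750000+0.535714+0.267857=1.5536
k=3 load: inc=0.267857, refl=0.267857·0.714286=0.1913; V=1.285714+0.267857+0.191327=1.7449
k=4 src: inc=0.191327, refl=0.191327·0.500000=0.0957; V=1.553571+0.191327+0.095663=1.8406
k=5 load: inc=0.095663, refl=0.095663·0.714286=0.0683; V=1.744898+0.095663+0.068331=1.9089

0 0 source 0.7500
1 1 load 1.2857
2 2 source 1.5536
3 3 load 1.7449
4 4 source 1.8406
5 5 load 1.9089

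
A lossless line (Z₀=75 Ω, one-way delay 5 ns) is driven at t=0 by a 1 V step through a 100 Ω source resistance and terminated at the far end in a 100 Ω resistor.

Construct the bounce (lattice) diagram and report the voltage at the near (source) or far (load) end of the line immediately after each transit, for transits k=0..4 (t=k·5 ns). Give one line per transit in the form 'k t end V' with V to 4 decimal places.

0 0 source 0.4286
1 5 load 0.4898
2 10 source 0.4985
3 15 load 0.4998
4 20 source 0.5000

Γ_L=0.142857, Γ_S=0.142857; launch V₁=1·75/175=0.428571
k=0 src: V=0.4286
k=1 load: inc=0.428571, refl=0.428571·0.142857=0.0612; V=0.000000+0.428571+0.061224=0.4898
k=2 src: inc=0.061224, refl=0.061224·0.142857=0.0087; V=0.428571+0.061224+0.008746=0.4985
k=3 load: inc=0.008746, refl=0.008746·0.142857=0.0012; V=0.489796+0.008746+0.001249=0.4998
k=4 src: inc=0.001249, refl=0.001249·0.142857=0.0002; V=0.498542+0.001249+0.000178=0.5000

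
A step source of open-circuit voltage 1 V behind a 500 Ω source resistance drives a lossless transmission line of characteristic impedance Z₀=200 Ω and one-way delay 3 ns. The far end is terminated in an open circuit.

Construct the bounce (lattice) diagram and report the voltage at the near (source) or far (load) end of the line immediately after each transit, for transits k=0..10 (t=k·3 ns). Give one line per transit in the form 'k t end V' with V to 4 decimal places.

0 0 source 0.2857
1 3 load 0.5714
2 6 source 0.6939
3 9 load 0.8163
4 12 source 0.8688
5 15 load 0.9213
6 18 source 0.9438
7 21 load 0.9663
8 24 source 0.9759
9 27 load 0.9855
10 30 source 0.9897

Γ_L=1.000000, Γ_S=0.428571; launch V₁=1·200/700=0.285714
k=0 src: V=0.2857
k=1 load: inc=0.285714, refl=0.285714·1.000000=0.2857; V=0.000000+0.285714+0.285714=0.5714
k=2 src: inc=0.285714, refl=0.285714·0.428571=0.1224; V=0.285714+0.285714+0.122449=0.6939
k=3 load: inc=0.122449, refl=0.122449·1.000000=0.1224; V=0.571429+0.122449+0.122449=0.8163
k=4 src: inc=0.122449, refl=0.122449·0.428571=0.0525; V=0.693878+0.122449+0.052478=0.8688
k=5 load: inc=0.052478, refl=0.052478·1.000000=0.0525; V=0.816327+0.052478+0.052478=0.9213
k=6 src: inc=0.052478, refl=0.052478·0.428571=0.0225; V=0.868805+0.052478+0.022491=0.9438
k=7 load: inc=0.022491, refl=0.022491·1.000000=0.0225; V=0.921283+0.022491+0.022491=0.9663
k=8 src: inc=0.022491, refl=0.022491·0.428571=0.0096; V=0.943773+0.022491+0.009639=0.9759
k=9 load: inc=0.009639, refl=0.009639·1.000000=0.0096; V=0.966264+0.009639+0.009639=0.9855
k=10 src: inc=0.009639, refl=0.009639·0.428571=0.0041; V=0.975903+0.009639+0.004131=0.9897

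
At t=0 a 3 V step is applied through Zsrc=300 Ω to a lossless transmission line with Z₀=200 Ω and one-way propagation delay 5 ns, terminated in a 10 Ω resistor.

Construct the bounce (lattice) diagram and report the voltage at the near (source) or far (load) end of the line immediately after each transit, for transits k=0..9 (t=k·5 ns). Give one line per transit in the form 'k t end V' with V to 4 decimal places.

Γ_L=-0.904762, Γ_S=0.200000; launch V₁=3·200/500=1.200000
k=0 src: V=1.2000
k=1 load: inc=1.200000, refl=1.200000·-0.904762=-1.0857; V=0.000000+1.200000+-1.085714=0.1143
k=2 src: inc=-1.085714, refl=-1.085714·0.200000=-0.2171; V=1.200000+-1.085714+-0.217143=-0.1029
k=3 load: inc=-0.217143, refl=-0.217143·-0.904762=0.1965; V=0.114286+-0.217143+0.196463=0.0936
k=4 src: inc=0.196463, refl=0.196463·0.200000=0.0393; V=-0.102857+0.196463+0.039293=0.1329
k=5 load: inc=0.039293, refl=0.039293·-0.904762=-0.0356; V=0.093605+0.039293+-0.035550=0.0973
k=6 src: inc=-0.035550, refl=-0.035550·0.200000=-0.0071; V=0.132898+-0.035550+-0.007110=0.0902
k=7 load: inc=-0.007110, refl=-0.007110·-0.904762=0.0064; V=0.097348+-0.007110+0.006433=0.0967
k=8 src: inc=0.006433, refl=0.006433·0.200000=0.0013; V=0.090238+0.006433+0.001287=0.0980
k=9 load: inc=0.001287, refl=0.001287·-0.904762=-0.0012; V=0.096670+0.001287+-0.001164=0.0968

0 0 source 1.2000
1 5 load 0.1143
2 10 source -0.1029
3 15 load 0.0936
4 20 source 0.1329
5 25 load 0.0973
6 30 source 0.0902
7 35 load 0.0967
8 40 source 0.0980
9 45 load 0.0968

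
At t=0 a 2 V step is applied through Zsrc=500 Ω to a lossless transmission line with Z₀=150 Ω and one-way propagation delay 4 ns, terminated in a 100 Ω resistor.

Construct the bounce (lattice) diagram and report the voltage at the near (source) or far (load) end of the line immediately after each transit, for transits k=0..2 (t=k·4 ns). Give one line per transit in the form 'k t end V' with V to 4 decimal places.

0 0 source 0.4615
1 4 load 0.3692
2 8 source 0.3195

Γ_L=-0.200000, Γ_S=0.538462; launch V₁=2·150/650=0.461538
k=0 src: V=0.4615
k=1 load: inc=0.461538, refl=0.461538·-0.200000=-0.0923; V=0.000000+0.461538+-0.092308=0.3692
k=2 src: inc=-0.092308, refl=-0.092308·0.538462=-0.0497; V=0.461538+-0.092308+-0.049704=0.3195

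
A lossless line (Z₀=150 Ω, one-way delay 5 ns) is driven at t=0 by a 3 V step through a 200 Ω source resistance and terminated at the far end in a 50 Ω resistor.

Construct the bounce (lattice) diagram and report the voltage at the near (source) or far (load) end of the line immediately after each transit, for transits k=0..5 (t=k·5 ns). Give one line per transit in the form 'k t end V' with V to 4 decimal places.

0 0 source 1.2857
1 5 load 0.6429
2 10 source 0.5510
3 15 load 0.5969
4 20 source 0.6035
5 25 load 0.6002

Γ_L=-0.500000, Γ_S=0.142857; launch V₁=3·150/350=1.285714
k=0 src: V=1.2857
k=1 load: inc=1.285714, refl=1.285714·-0.500000=-0.6429; V=0.000000+1.285714+-0.642857=0.6429
k=2 src: inc=-0.642857, refl=-0.642857·0.142857=-0.0918; V=1.285714+-0.642857+-0.091837=0.5510
k=3 load: inc=-0.091837, refl=-0.091837·-0.500000=0.0459; V=0.642857+-0.091837+0.045918=0.5969
k=4 src: inc=0.045918, refl=0.045918·0.142857=0.0066; V=0.551020+0.045918+0.006560=0.6035
k=5 load: inc=0.006560, refl=0.006560·-0.500000=-0.0033; V=0.596939+0.006560+-0.003280=0.6002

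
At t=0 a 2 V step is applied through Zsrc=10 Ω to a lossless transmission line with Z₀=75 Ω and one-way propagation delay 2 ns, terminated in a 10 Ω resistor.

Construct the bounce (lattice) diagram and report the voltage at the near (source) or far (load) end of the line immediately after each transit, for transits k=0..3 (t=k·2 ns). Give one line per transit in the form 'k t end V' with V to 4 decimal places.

Γ_L=-0.764706, Γ_S=-0.764706; launch V₁=2·75/85=1.764706
k=0 src: V=1.7647
k=1 load: inc=1.764706, refl=1.764706·-0.764706=-1.3495; V=0.000000+1.764706+-1.349481=0.4152
k=2 src: inc=-1.349481, refl=-1.349481·-0.764706=1.0320; V=1.764706+-1.349481+1.031956=1.4472
k=3 load: inc=1.031956, refl=1.031956·-0.764706=-0.7891; V=0.415225+1.031956+-0.789143=0.6580

0 0 source 1.7647
1 2 load 0.4152
2 4 source 1.4472
3 6 load 0.6580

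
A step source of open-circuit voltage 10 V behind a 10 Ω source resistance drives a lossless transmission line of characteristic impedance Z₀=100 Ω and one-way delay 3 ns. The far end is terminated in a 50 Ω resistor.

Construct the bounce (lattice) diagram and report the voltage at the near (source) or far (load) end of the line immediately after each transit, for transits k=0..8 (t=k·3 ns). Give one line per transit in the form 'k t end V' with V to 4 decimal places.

0 0 source 9.0909
1 3 load 6.0606
2 6 source 8.5399
3 9 load 7.7135
4 12 source 8.3897
5 15 load 8.1643
6 18 source 8.3487
7 21 load 8.2872
8 24 source 8.3375

Γ_L=-0.333333, Γ_S=-0.818182; launch V₁=10·100/110=9.090909
k=0 src: V=9.0909
k=1 load: inc=9.090909, refl=9.090909·-0.333333=-3.0303; V=0.000000+9.090909+-3.030303=6.0606
k=2 src: inc=-3.030303, refl=-3.030303·-0.818182=2.4793; V=9.090909+-3.030303+2.479339=8.5399
k=3 load: inc=2.479339, refl=2.479339·-0.333333=-0.8264; V=6.060606+2.479339+-0.826446=7.7135
k=4 src: inc=-0.826446, refl=-0.826446·-0.818182=0.6762; V=8.539945+-0.826446+0.676183=8.3897
k=5 load: inc=0.676183, refl=0.676183·-0.333333=-0.2254; V=7.713499+0.676183+-0.225394=8.1643
k=6 src: inc=-0.225394, refl=-0.225394·-0.818182=0.1844; V=8.389682+-0.225394+0.184414=8.3487
k=7 load: inc=0.184414, refl=0.184414·-0.333333=-0.0615; V=8.164288+0.184414+-0.061471=8.2872
k=8 src: inc=-0.061471, refl=-0.061471·-0.818182=0.0503; V=8.348701+-0.061471+0.050295=8.3375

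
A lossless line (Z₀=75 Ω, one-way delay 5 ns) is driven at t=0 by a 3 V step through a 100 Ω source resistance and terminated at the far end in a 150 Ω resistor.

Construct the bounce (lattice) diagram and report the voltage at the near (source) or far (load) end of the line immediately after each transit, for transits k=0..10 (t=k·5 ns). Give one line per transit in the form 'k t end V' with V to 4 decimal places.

0 0 source 1.2857
1 5 load 1.7143
2 10 source 1.7755
3 15 load 1.7959
4 20 source 1.7988
5 25 load 1.7998
6 30 source 1.7999
7 35 load 1.8000
8 40 source 1.8000
9 45 load 1.8000
10 50 source 1.8000

Γ_L=0.333333, Γ_S=0.142857; launch V₁=3·75/175=1.285714
k=0 src: V=1.2857
k=1 load: inc=1.285714, refl=1.285714·0.333333=0.4286; V=0.000000+1.285714+0.428571=1.7143
k=2 src: inc=0.428571, refl=0.428571·0.142857=0.0612; V=1.285714+0.428571+0.061224=1.7755
k=3 load: inc=0.061224, refl=0.061224·0.333333=0.0204; V=1.714286+0.061224+0.020408=1.7959
k=4 src: inc=0.020408, refl=0.020408·0.142857=0.0029; V=1.775510+0.020408+0.002915=1.7988
k=5 load: inc=0.002915, refl=0.002915·0.333333=0.0010; V=1.795918+0.002915+0.000972=1.7998
k=6 src: inc=0.000972, refl=0.000972·0.142857=0.0001; V=1.798834+0.000972+0.000139=1.7999
k=7 load: inc=0.000139, refl=0.000139·0.333333=0.0000; V=1.799806+0.000139+0.000046=1.8000
k=8 src: inc=0.000046, refl=0.000046·0.142857=0.0000; V=1.799944+0.000046+0.000007=1.8000
k=9 load: inc=0.000007, refl=0.000007·0.333333=0.0000; V=1.799991+0.000007+0.000002=1.8000
k=10 src: inc=0.000002, refl=0.000002·0.142857=0.0000; V=1.799997+0.000002+0.000000=1.8000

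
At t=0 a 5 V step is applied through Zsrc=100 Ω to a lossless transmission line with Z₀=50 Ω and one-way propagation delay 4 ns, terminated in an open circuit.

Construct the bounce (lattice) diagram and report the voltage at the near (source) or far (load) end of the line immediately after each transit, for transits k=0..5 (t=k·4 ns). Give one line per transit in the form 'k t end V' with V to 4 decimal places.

Γ_L=1.000000, Γ_S=0.333333; launch V₁=5·50/150=1.666667
k=0 src: V=1.6667
k=1 load: inc=1.666667, refl=1.666667·1.000000=1.6667; V=0.000000+1.666667+1.666667=3.3333
k=2 src: inc=1.666667, refl=1.666667·0.333333=0.5556; V=1.666667+1.666667+0.555556=3.8889
k=3 load: inc=0.555556, refl=0.555556·1.000000=0.5556; V=3.333333+0.555556+0.555556=4.4444
k=4 src: inc=0.555556, refl=0.555556·0.333333=0.1852; V=3.888889+0.555556+0.185185=4.6296
k=5 load: inc=0.185185, refl=0.185185·1.000000=0.1852; V=4.444444+0.185185+0.185185=4.8148

0 0 source 1.6667
1 4 load 3.3333
2 8 source 3.8889
3 12 load 4.4444
4 16 source 4.6296
5 20 load 4.8148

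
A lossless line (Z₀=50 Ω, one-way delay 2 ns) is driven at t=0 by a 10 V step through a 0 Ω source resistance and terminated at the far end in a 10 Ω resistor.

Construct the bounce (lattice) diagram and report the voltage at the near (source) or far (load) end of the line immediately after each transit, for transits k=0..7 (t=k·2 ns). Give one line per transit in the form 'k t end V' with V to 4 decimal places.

0 0 source 10.0000
1 2 load 3.3333
2 4 source 10.0000
3 6 load 5.5556
4 8 source 10.0000
5 10 load 7.0370
6 12 source 10.0000
7 14 load 8.0247

Γ_L=-0.666667, Γ_S=-1.000000; launch V₁=10·50/50=10.000000
k=0 src: V=10.0000
k=1 load: inc=10.000000, refl=10.000000·-0.666667=-6.6667; V=0.000000+10.000000+-6.666667=3.3333
k=2 src: inc=-6.666667, refl=-6.666667·-1.000000=6.6667; V=10.000000+-6.666667+6.666667=10.0000
k=3 load: inc=6.666667, refl=6.666667·-0.666667=-4.4444; V=3.333333+6.666667+-4.444444=5.5556
k=4 src: inc=-4.444444, refl=-4.444444·-1.000000=4.4444; V=10.000000+-4.444444+4.444444=10.0000
k=5 load: inc=4.444444, refl=4.444444·-0.666667=-2.9630; V=5.555556+4.444444+-2.962963=7.0370
k=6 src: inc=-2.962963, refl=-2.962963·-1.000000=2.9630; V=10.000000+-2.962963+2.962963=10.0000
k=7 load: inc=2.962963, refl=2.962963·-0.666667=-1.9753; V=7.037037+2.962963+-1.975309=8.0247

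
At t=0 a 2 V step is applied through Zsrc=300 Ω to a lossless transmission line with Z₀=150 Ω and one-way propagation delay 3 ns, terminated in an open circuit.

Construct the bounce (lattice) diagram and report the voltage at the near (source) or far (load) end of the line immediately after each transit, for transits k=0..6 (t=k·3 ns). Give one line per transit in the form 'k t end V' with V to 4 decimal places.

Γ_L=1.000000, Γ_S=0.333333; launch V₁=2·150/450=0.666667
k=0 src: V=0.6667
k=1 load: inc=0.666667, refl=0.666667·1.000000=0.6667; V=0.000000+0.666667+0.666667=1.3333
k=2 src: inc=0.666667, refl=0.666667·0.333333=0.2222; V=0.666667+0.666667+0.222222=1.5556
k=3 load: inc=0.222222, refl=0.222222·1.000000=0.2222; V=1.333333+0.222222+0.222222=1.7778
k=4 src: inc=0.222222, refl=0.222222·0.333333=0.0741; V=1.555556+0.222222+0.074074=1.8519
k=5 load: inc=0.074074, refl=0.074074·1.000000=0.0741; V=1.777778+0.074074+0.074074=1.9259
k=6 src: inc=0.074074, refl=0.074074·0.333333=0.0247; V=1.851852+0.074074+0.024691=1.9506

0 0 source 0.6667
1 3 load 1.3333
2 6 source 1.5556
3 9 load 1.7778
4 12 source 1.8519
5 15 load 1.9259
6 18 source 1.9506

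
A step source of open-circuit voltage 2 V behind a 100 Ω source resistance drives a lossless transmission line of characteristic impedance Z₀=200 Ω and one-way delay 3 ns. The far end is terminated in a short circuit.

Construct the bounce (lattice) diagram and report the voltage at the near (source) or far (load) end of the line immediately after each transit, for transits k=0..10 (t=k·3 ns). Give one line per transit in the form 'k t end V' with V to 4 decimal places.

0 0 source 1.3333
1 3 load 0.0000
2 6 source 0.4444
3 9 load 0.0000
4 12 source 0.1481
5 15 load 0.0000
6 18 source 0.0494
7 21 load 0.0000
8 24 source 0.0165
9 27 load 0.0000
10 30 source 0.0055

Γ_L=-1.000000, Γ_S=-0.333333; launch V₁=2·200/300=1.333333
k=0 src: V=1.3333
k=1 load: inc=1.333333, refl=1.333333·-1.000000=-1.3333; V=0.000000+1.333333+-1.333333=0.0000
k=2 src: inc=-1.333333, refl=-1.333333·-0.333333=0.4444; V=1.333333+-1.333333+0.444444=0.4444
k=3 load: inc=0.444444, refl=0.444444·-1.000000=-0.4444; V=0.000000+0.444444+-0.444444=0.0000
k=4 src: inc=-0.444444, refl=-0.444444·-0.333333=0.1481; V=0.444444+-0.444444+0.148148=0.1481
k=5 load: inc=0.148148, refl=0.148148·-1.000000=-0.1481; V=0.000000+0.148148+-0.148148=0.0000
k=6 src: inc=-0.148148, refl=-0.148148·-0.333333=0.0494; V=0.148148+-0.148148+0.049383=0.0494
k=7 load: inc=0.049383, refl=0.049383·-1.000000=-0.0494; V=0.000000+0.049383+-0.049383=0.0000
k=8 src: inc=-0.049383, refl=-0.049383·-0.333333=0.0165; V=0.049383+-0.049383+0.016461=0.0165
k=9 load: inc=0.016461, refl=0.016461·-1.000000=-0.0165; V=0.000000+0.016461+-0.016461=0.0000
k=10 src: inc=-0.016461, refl=-0.016461·-0.333333=0.0055; V=0.016461+-0.016461+0.005487=0.0055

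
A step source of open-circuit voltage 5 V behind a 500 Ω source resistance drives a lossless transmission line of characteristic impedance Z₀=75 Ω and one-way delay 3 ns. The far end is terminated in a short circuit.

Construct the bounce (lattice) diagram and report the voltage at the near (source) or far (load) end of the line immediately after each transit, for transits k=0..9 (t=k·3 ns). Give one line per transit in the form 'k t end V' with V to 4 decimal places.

0 0 source 0.6522
1 3 load 0.0000
2 6 source -0.4820
3 9 load 0.0000
4 12 source 0.3563
5 15 load 0.0000
6 18 source -0.2633
7 21 load 0.0000
8 24 source 0.1946
9 27 load 0.0000

Γ_L=-1.000000, Γ_S=0.739130; launch V₁=5·75/575=0.652174
k=0 src: V=0.6522
k=1 load: inc=0.652174, refl=0.652174·-1.000000=-0.6522; V=0.000000+0.652174+-0.652174=0.0000
k=2 src: inc=-0.652174, refl=-0.652174·0.739130=-0.4820; V=0.652174+-0.652174+-0.482042=-0.4820
k=3 load: inc=-0.482042, refl=-0.482042·-1.000000=0.4820; V=0.000000+-0.482042+0.482042=0.0000
k=4 src: inc=0.482042, refl=0.482042·0.739130=0.3563; V=-0.482042+0.482042+0.356292=0.3563
k=5 load: inc=0.356292, refl=0.356292·-1.000000=-0.3563; V=0.000000+0.356292+-0.356292=0.0000
k=6 src: inc=-0.356292, refl=-0.356292·0.739130=-0.2633; V=0.356292+-0.356292+-0.263346=-0.2633
k=7 load: inc=-0.263346, refl=-0.263346·-1.000000=0.2633; V=0.000000+-0.263346+0.263346=0.0000
k=8 src: inc=0.263346, refl=0.263346·0.739130=0.1946; V=-0.263346+0.263346+0.194647=0.1946
k=9 load: inc=0.194647, refl=0.194647·-1.000000=-0.1946; V=0.000000+0.194647+-0.194647=0.0000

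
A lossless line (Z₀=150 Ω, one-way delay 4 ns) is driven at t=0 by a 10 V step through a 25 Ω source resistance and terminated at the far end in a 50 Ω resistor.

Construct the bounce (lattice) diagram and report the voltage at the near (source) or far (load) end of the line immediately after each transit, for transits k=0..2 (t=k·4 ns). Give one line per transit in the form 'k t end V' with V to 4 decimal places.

Γ_L=-0.500000, Γ_S=-0.714286; launch V₁=10·150/175=8.571429
k=0 src: V=8.5714
k=1 load: inc=8.571429, refl=8.571429·-0.500000=-4.2857; V=0.000000+8.571429+-4.285714=4.2857
k=2 src: inc=-4.285714, refl=-4.285714·-0.714286=3.0612; V=8.571429+-4.285714+3.061224=7.3469

0 0 source 8.5714
1 4 load 4.2857
2 8 source 7.3469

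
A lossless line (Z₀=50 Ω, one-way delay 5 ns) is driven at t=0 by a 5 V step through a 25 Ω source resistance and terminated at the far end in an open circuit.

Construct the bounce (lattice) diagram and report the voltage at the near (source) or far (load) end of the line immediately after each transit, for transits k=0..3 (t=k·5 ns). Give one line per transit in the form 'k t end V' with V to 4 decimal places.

Γ_L=1.000000, Γ_S=-0.333333; launch V₁=5·50/75=3.333333
k=0 src: V=3.3333
k=1 load: inc=3.333333, refl=3.333333·1.000000=3.3333; V=0.000000+3.333333+3.333333=6.6667
k=2 src: inc=3.333333, refl=3.333333·-0.333333=-1.1111; V=3.333333+3.333333+-1.111111=5.5556
k=3 load: inc=-1.111111, refl=-1.111111·1.000000=-1.1111; V=6.666667+-1.111111+-1.111111=4.4444

0 0 source 3.3333
1 5 load 6.6667
2 10 source 5.5556
3 15 load 4.4444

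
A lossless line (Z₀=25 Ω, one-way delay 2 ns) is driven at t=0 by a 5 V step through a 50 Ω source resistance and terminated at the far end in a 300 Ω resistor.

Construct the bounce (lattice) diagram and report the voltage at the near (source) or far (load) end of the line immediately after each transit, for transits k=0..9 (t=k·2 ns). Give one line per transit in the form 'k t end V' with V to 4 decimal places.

0 0 source 1.6667
1 2 load 3.0769
2 4 source 3.5470
3 6 load 3.9448
4 8 source 4.0774
5 10 load 4.1896
6 12 source 4.2269
7 14 load 4.2586
8 16 source 4.2691
9 18 load 4.2781

Γ_L=0.846154, Γ_S=0.333333; launch V₁=5·25/75=1.666667
k=0 src: V=1.6667
k=1 load: inc=1.666667, refl=1.666667·0.846154=1.4103; V=0.000000+1.666667+1.410256=3.0769
k=2 src: inc=1.410256, refl=1.410256·0.333333=0.4701; V=1.666667+1.410256+0.470085=3.5470
k=3 load: inc=0.470085, refl=0.470085·0.846154=0.3978; V=3.076923+0.470085+0.397765=3.9448
k=4 src: inc=0.397765, refl=0.397765·0.333333=0.1326; V=3.547009+0.397765+0.132588=4.0774
k=5 load: inc=0.132588, refl=0.132588·0.846154=0.1122; V=3.944773+0.132588+0.112190=4.1896
k=6 src: inc=0.112190, refl=0.112190·0.333333=0.0374; V=4.077361+0.112190+0.037397=4.2269
k=7 load: inc=0.037397, refl=0.037397·0.846154=0.0316; V=4.189551+0.037397+0.031643=4.2586
k=8 src: inc=0.031643, refl=0.031643·0.333333=0.0105; V=4.226948+0.031643+0.010548=4.2691
k=9 load: inc=0.010548, refl=0.010548·0.846154=0.0089; V=4.258591+0.010548+0.008925=4.2781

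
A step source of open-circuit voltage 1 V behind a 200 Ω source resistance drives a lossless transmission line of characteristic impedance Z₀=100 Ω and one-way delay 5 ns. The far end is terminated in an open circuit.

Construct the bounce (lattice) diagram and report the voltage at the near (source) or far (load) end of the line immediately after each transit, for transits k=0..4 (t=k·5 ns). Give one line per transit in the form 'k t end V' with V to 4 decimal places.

0 0 source 0.3333
1 5 load 0.6667
2 10 source 0.7778
3 15 load 0.8889
4 20 source 0.9259

Γ_L=1.000000, Γ_S=0.333333; launch V₁=1·100/300=0.333333
k=0 src: V=0.3333
k=1 load: inc=0.333333, refl=0.333333·1.000000=0.3333; V=0.000000+0.333333+0.333333=0.6667
k=2 src: inc=0.333333, refl=0.333333·0.333333=0.1111; V=0.333333+0.333333+0.111111=0.7778
k=3 load: inc=0.111111, refl=0.111111·1.000000=0.1111; V=0.666667+0.111111+0.111111=0.8889
k=4 src: inc=0.111111, refl=0.111111·0.333333=0.0370; V=0.777778+0.111111+0.037037=0.9259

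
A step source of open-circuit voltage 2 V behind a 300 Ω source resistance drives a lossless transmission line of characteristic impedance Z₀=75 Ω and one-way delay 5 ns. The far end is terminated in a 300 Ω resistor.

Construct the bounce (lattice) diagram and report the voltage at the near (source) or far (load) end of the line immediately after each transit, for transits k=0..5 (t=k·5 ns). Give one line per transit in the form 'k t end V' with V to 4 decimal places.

Γ_L=0.600000, Γ_S=0.600000; launch V₁=2·75/375=0.400000
k=0 src: V=0.4000
k=1 load: inc=0.400000, refl=0.400000·0.600000=0.2400; V=0.000000+0.400000+0.240000=0.6400
k=2 src: inc=0.240000, refl=0.240000·0.600000=0.1440; V=0.400000+0.240000+0.144000=0.7840
k=3 load: inc=0.144000, refl=0.144000·0.600000=0.0864; V=0.640000+0.144000+0.086400=0.8704
k=4 src: inc=0.086400, refl=0.086400·0.600000=0.0518; V=0.784000+0.086400+0.051840=0.9222
k=5 load: inc=0.051840, refl=0.051840·0.600000=0.0311; V=0.870400+0.051840+0.031104=0.9533

0 0 source 0.4000
1 5 load 0.6400
2 10 source 0.7840
3 15 load 0.8704
4 20 source 0.9222
5 25 load 0.9533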